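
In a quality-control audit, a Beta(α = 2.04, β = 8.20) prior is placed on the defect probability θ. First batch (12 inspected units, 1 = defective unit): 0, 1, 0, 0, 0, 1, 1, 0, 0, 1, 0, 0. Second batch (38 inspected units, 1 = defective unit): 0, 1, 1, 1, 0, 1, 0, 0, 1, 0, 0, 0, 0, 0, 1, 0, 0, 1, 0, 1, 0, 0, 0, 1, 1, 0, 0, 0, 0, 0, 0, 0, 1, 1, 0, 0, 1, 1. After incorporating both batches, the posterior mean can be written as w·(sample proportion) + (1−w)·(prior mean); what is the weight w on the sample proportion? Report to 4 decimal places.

0.8300

The Beta prior is conjugate to a Binomial/Bernoulli likelihood; the update adds successes to α and failures to β.
Total number of inspected units: n = 12 + 38 = 50.
Posterior mean = (α₀+k)/(α₀+β₀+n) = [n/(α₀+β₀+n)]·(k/n) + [(α₀+β₀)/(α₀+β₀+n)]·α₀/(α₀+β₀), so only n and the prior enter the weight.
The weight on the data is w = n/(α₀+β₀+n) = 50/(2.04+8.20+50) = 50/60.24 = 0.8300.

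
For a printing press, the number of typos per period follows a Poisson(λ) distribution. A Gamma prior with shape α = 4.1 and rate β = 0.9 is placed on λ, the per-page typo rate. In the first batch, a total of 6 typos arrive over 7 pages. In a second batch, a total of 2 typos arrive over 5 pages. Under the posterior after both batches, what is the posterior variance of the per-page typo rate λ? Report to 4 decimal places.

0.0727

With a Gamma(shape α, rate β) prior, the Poisson likelihood is conjugate: the posterior is Gamma(α + ΣXᵢ, β + n).
After batch 1: Gamma(α+S, β+n) = Gamma(4.1+6, 0.9+7) = Gamma(10.1, 7.9).
After batch 2: Gamma(α+S, β+n) = Gamma(10.1+2, 7.9+5) = Gamma(12.1, 12.9).
Var = α/β² = 12.1/12.9² = 0.0727.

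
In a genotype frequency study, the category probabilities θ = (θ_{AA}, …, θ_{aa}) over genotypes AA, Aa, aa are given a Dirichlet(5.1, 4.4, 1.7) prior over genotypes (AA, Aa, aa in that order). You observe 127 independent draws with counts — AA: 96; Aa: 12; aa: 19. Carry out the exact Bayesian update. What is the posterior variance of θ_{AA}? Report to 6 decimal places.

The Dirichlet prior is conjugate to the Multinomial likelihood: each posterior αⱼ = prior αⱼ + observed count nⱼ.
Posterior concentration: (101.1, 16.4, 20.7), total = 138.2.
Var[θ_j] = α_j(Σα−α_j)/((Σα)²(Σα+1)) = 101.1·37.1/(138.2²·139.2) = 0.001411.

0.001411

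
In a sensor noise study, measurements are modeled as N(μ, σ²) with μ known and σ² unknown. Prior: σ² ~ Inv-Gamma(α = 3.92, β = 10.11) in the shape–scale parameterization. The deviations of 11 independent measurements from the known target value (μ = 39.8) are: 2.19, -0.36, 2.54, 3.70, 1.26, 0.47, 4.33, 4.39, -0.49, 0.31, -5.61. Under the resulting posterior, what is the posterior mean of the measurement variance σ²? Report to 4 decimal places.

With known mean μ and an Inverse-Gamma(α, β) prior on σ², the Normal likelihood is conjugate: posterior is Inv-Gamma(α + n/2, β + Σ(xᵢ−μ)²/2).
Σ(xᵢ−μ)² = (2.19)² + (-0.36)² + (2.54)² + (3.70)² + (1.26)² + (0.47)² + (4.33)² + (4.39)² + (-0.49)² + (0.31)² + (-5.61)² = 96.7051.
Posterior: Inv-Gamma(3.92 + 11/2, 10.11 + 96.7051/2) = Inv-Gamma(9.42, 58.46255).
E[σ²|data] = β/(α−1) = 58.46255/8.42 = 6.9433.

6.9433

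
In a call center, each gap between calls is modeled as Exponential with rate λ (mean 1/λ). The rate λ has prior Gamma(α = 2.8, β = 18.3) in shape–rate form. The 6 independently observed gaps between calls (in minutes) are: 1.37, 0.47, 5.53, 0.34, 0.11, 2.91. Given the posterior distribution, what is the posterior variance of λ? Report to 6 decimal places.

With a Gamma(shape α, rate β) prior on the exponential rate λ, the posterior after n observations with total T = Σxᵢ is Gamma(α+n, β+T).
Sum of observations T = 10.73 minutes; n = 6.
Posterior: Gamma(2.8+6, 18.3+10.73) = Gamma(8.8, 29.03).
Var = α/β² = 0.010442.

0.010442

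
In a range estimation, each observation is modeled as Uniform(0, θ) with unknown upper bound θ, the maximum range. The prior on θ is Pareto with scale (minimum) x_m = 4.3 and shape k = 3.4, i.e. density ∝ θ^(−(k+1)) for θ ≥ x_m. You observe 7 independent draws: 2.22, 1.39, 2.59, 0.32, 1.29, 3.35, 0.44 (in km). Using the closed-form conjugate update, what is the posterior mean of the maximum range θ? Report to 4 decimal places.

A Pareto(scale x_m, shape k) prior on the upper bound θ of Uniform(0, θ) is conjugate: posterior is Pareto(max(x_m, max xᵢ), k + n).
Sample maximum = 3.35; prior scale x_m = 4.3 → posterior scale = max = 4.30.
Posterior shape = 3.4 + 7 = 10.4.
E[θ|data] = k·x_m/(k−1) = 10.4·4.30/9.4 = 4.7574.

4.7574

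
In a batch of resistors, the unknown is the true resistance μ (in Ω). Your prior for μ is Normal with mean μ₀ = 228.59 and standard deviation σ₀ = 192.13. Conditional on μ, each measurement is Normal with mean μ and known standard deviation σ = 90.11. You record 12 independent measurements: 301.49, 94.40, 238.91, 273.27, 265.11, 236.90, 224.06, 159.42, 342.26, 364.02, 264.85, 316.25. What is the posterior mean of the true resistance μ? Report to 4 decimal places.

256.2382

For Normal data with known variance σ², a Normal(μ₀, σ₀²) prior on μ is conjugate. Posterior precision = 1/σ₀² + n/σ²; posterior mean is the precision-weighted average of μ₀ and x̄.
Σxᵢ = 301.49 + 94.40 + 238.91 + 273.27 + 265.11 + 236.90 + 224.06 + 159.42 + 342.26 + 364.02 + 264.85 + 316.25 = 3080.94, so n·x̄ = 3080.94.
σ₀² = 192.13² = 36913.9369, σ² = 90.11² = 8119.8121; σ² + n·σ₀² = 8119.8121 + 12·36913.9369 = 451087.0549.
Posterior mean = (μ₀/σ₀² + n·x̄/σ²)/(1/σ₀² + n/σ²) = (σ²·μ₀ + σ₀²·n·x̄)/(σ² + n·σ₀²) = (8119.8121·228.59 + 36913.9369·3080.94)/451087.0549 = 115585732.600625/451087.0549 = 256.2382.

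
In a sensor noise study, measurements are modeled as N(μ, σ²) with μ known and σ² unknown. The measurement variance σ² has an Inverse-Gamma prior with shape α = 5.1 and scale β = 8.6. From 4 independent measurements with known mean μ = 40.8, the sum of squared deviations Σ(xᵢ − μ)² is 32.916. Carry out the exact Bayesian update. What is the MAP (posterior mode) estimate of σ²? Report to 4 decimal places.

3.0936

With known mean μ and an Inverse-Gamma(α, β) prior on σ², the Normal likelihood is conjugate: posterior is Inv-Gamma(α + n/2, β + Σ(xᵢ−μ)²/2).
Posterior: Inv-Gamma(5.1 + 4/2, 8.6 + 32.916/2) = Inv-Gamma(7.10, 25.0580).
Mode = β/(α+1) = 25.0580/8.10 = 3.0936.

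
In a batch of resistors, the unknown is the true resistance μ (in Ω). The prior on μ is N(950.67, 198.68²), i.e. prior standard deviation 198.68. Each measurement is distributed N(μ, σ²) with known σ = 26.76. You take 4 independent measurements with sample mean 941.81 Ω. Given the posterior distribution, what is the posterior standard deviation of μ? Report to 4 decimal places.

13.3498

For Normal data with known variance σ², a Normal(μ₀, σ₀²) prior on μ is conjugate. Posterior precision = 1/σ₀² + n/σ²; posterior mean is the precision-weighted average of μ₀ and x̄.
σ₀² = 198.68² = 39473.7424, σ² = 26.76² = 716.0976; σ² + n·σ₀² = 716.0976 + 4·39473.7424 = 158611.0672.
Posterior precision = 1/σ₀² + n/σ² = 1/39473.7424 + 4/716.0976 = (σ² + n·σ₀²)/(σ₀²σ²) = 158611.0672/(39473.7424·716.0976); posterior variance σₙ² = σ₀²σ²/(σ² + n·σ₀²) = 39473.7424·716.0976/158611.0672 = 178.216140.
Posterior SD = √σₙ² = √(39473.7424·716.0976/158611.0672) = 13.3498.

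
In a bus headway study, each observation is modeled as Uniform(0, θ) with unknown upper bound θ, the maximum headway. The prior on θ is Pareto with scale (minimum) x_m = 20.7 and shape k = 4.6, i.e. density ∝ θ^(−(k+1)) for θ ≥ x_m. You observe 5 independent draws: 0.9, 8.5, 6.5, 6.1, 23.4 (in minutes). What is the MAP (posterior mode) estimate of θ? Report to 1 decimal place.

23.4

A Pareto(scale x_m, shape k) prior on the upper bound θ of Uniform(0, θ) is conjugate: posterior is Pareto(max(x_m, max xᵢ), k + n).
Sample maximum = 23.4; prior scale x_m = 20.7 → posterior scale = max = 23.4.
Posterior shape = 4.6 + 5 = 9.6.
The Pareto density is decreasing on [x_m, ∞), so the mode is x_m = 23.4.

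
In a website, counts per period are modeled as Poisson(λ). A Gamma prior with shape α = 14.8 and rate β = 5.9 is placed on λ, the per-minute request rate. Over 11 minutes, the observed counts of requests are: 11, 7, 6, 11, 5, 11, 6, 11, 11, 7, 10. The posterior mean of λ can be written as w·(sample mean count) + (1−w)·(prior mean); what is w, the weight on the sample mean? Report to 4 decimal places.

With a Gamma(shape α, rate β) prior, the Poisson likelihood is conjugate: the posterior is Gamma(α + ΣXᵢ, β + n).
Posterior mean = (α₀+S)/(β₀+n) = [n/(β₀+n)]·(S/n) + [β₀/(β₀+n)]·(α₀/β₀), so only n and β₀ enter the weight.
Weight on data w = n/(β₀+n) = 11/(5.9+11) = 11/16.9 = 0.6509.

0.6509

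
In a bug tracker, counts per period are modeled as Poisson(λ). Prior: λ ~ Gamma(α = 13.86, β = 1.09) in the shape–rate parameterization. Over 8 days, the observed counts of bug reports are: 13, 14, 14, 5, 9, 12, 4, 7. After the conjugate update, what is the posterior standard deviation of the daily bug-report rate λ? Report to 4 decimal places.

With a Gamma(shape α, rate β) prior, the Poisson likelihood is conjugate: the posterior is Gamma(α + ΣXᵢ, β + n).
Sum of counts S = 78 over n = 8 days.
Posterior: Gamma(α+S, β+n) = Gamma(13.86+78, 1.09+8) = Gamma(91.86, 9.09).
SD = √α/β = √91.86/9.09 = 1.0544.

1.0544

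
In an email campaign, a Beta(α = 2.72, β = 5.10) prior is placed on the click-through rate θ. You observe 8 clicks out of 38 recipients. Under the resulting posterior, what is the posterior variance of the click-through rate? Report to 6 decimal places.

The Beta prior is conjugate to a Binomial/Bernoulli likelihood; the update adds successes to α and failures to β.
Posterior: Beta(α+k, β+n−k) = Beta(2.72+8, 5.10+30) = Beta(10.72, 35.10).
Var = αβ/((α+β)²(α+β+1)) = 10.72·35.10/(45.82²·46.82) = 0.003828.

0.003828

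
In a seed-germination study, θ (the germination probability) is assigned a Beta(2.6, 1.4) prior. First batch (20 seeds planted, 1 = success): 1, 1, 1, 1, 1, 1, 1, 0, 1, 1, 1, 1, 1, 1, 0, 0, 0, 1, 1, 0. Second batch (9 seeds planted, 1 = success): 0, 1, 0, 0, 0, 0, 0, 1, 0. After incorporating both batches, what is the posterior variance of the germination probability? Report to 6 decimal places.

0.007093

The Beta prior is conjugate to a Binomial/Bernoulli likelihood; the update adds successes to α and failures to β.
After batch 1: Beta(2.6+15, 1.4+5) = Beta(17.6, 6.4).
After batch 2: Beta(17.6+2, 6.4+7) = Beta(19.6, 13.4).
Var = αβ/((α+β)²(α+β+1)) = 19.6·13.4/(33.0²·34.0) = 0.007093.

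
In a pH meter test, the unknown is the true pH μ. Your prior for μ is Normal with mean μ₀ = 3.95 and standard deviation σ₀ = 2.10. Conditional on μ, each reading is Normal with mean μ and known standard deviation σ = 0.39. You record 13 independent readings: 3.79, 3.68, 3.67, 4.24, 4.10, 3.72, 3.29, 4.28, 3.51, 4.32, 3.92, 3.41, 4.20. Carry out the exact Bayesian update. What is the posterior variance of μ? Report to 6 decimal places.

0.011669

For Normal data with known variance σ², a Normal(μ₀, σ₀²) prior on μ is conjugate. Posterior precision = 1/σ₀² + n/σ²; posterior mean is the precision-weighted average of μ₀ and x̄.
σ₀² = 2.10² = 4.41, σ² = 0.39² = 0.1521; σ² + n·σ₀² = 0.1521 + 13·4.41 = 57.4821.
Posterior precision = 1/σ₀² + n/σ² = 1/4.41 + 13/0.1521 = (σ² + n·σ₀²)/(σ₀²σ²) = 57.4821/(4.41·0.1521); posterior variance σₙ² = σ₀²σ²/(σ² + n·σ₀²) = 4.41·0.1521/57.4821 = 0.011669.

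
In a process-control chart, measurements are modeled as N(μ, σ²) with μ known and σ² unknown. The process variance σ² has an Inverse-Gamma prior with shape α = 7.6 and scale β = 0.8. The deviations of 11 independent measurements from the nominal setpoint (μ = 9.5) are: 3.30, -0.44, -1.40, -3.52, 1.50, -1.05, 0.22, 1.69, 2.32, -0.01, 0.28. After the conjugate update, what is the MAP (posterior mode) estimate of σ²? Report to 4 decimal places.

1.3742

With known mean μ and an Inverse-Gamma(α, β) prior on σ², the Normal likelihood is conjugate: posterior is Inv-Gamma(α + n/2, β + Σ(xᵢ−μ)²/2).
Σ(xᵢ−μ)² = (3.30)² + (-0.44)² + (-1.40)² + (-3.52)² + (1.50)² + (-1.05)² + (0.22)² + (1.69)² + (2.32)² + (-0.01)² + (0.28)² = 37.1519.
Posterior: Inv-Gamma(7.6 + 11/2, 0.8 + 37.1519/2) = Inv-Gamma(13.10, 19.37595).
Mode = β/(α+1) = 19.37595/14.10 = 1.3742.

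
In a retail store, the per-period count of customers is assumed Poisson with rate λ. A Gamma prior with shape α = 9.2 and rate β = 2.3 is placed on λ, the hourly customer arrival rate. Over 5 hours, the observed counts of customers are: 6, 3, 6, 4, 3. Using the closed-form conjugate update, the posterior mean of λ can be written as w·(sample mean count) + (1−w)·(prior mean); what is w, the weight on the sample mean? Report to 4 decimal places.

0.6849

With a Gamma(shape α, rate β) prior, the Poisson likelihood is conjugate: the posterior is Gamma(α + ΣXᵢ, β + n).
Posterior mean = (α₀+S)/(β₀+n) = [n/(β₀+n)]·(S/n) + [β₀/(β₀+n)]·(α₀/β₀), so only n and β₀ enter the weight.
Weight on data w = n/(β₀+n) = 5/(2.3+5) = 5/7.3 = 0.6849.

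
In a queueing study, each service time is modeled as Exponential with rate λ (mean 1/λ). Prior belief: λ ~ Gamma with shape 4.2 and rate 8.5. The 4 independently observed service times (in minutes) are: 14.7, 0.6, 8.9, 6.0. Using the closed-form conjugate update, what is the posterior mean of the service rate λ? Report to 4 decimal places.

With a Gamma(shape α, rate β) prior on the exponential rate λ, the posterior after n observations with total T = Σxᵢ is Gamma(α+n, β+T).
Sum of observations T = 30.2 minutes; n = 4.
Posterior: Gamma(4.2+4, 8.5+30.2) = Gamma(8.2, 38.7).
Posterior mean of λ = α/β = 8.2/38.7 = 0.2119.

0.2119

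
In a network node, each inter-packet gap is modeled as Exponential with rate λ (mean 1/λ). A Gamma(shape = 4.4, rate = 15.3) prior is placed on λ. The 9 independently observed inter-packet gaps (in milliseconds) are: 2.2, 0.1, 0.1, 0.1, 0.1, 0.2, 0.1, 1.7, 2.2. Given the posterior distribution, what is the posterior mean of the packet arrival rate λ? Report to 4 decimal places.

With a Gamma(shape α, rate β) prior on the exponential rate λ, the posterior after n observations with total T = Σxᵢ is Gamma(α+n, β+T).
Sum of observations T = 6.8 milliseconds; n = 9.
Posterior: Gamma(4.4+9, 15.3+6.8) = Gamma(13.4, 22.1).
Posterior mean of λ = α/β = 13.4/22.1 = 0.6063.

0.6063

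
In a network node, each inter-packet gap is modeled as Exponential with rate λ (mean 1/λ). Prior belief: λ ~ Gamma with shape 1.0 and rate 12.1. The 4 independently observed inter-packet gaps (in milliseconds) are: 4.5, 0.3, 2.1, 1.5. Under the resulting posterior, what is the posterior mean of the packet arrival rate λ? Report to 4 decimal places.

0.2439

With a Gamma(shape α, rate β) prior on the exponential rate λ, the posterior after n observations with total T = Σxᵢ is Gamma(α+n, β+T).
Sum of observations T = 8.4 milliseconds; n = 4.
Posterior: Gamma(1.0+4, 12.1+8.4) = Gamma(5.0, 20.5).
Posterior mean of λ = α/β = 5.0/20.5 = 0.2439.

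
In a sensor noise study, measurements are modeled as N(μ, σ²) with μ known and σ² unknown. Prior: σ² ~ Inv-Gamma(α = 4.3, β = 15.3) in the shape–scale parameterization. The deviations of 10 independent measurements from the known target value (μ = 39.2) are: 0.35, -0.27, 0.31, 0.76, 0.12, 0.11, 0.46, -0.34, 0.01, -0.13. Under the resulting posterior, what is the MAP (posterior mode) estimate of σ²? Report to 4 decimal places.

With known mean μ and an Inverse-Gamma(α, β) prior on σ², the Normal likelihood is conjugate: posterior is Inv-Gamma(α + n/2, β + Σ(xᵢ−μ)²/2).
Σ(xᵢ−μ)² = (0.35)² + (-0.27)² + (0.31)² + (0.76)² + (0.12)² + (0.11)² + (0.46)² + (-0.34)² + (0.01)² + (-0.13)² = 1.2398.
Posterior: Inv-Gamma(4.3 + 10/2, 15.3 + 1.2398/2) = Inv-Gamma(9.30, 15.91990).
Mode = β/(α+1) = 15.91990/10.30 = 1.5456.

1.5456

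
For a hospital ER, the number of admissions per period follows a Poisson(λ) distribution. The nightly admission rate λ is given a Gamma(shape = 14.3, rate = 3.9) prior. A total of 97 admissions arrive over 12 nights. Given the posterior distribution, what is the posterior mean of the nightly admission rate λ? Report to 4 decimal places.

With a Gamma(shape α, rate β) prior, the Poisson likelihood is conjugate: the posterior is Gamma(α + ΣXᵢ, β + n).
Posterior: Gamma(α+S, β+n) = Gamma(14.3+97, 3.9+12) = Gamma(111.3, 15.9).
Posterior mean = α/β = 111.3/15.9 = 7.0000.

7.0000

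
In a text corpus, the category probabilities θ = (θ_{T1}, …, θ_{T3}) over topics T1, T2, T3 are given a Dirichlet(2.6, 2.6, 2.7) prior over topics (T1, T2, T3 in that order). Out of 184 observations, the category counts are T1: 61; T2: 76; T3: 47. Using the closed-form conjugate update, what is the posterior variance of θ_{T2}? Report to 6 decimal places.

The Dirichlet prior is conjugate to the Multinomial likelihood: each posterior αⱼ = prior αⱼ + observed count nⱼ.
Posterior concentration: (63.6, 78.6, 49.7), total = 191.9.
Var[θ_j] = α_j(Σα−α_j)/((Σα)²(Σα+1)) = 78.6·113.3/(191.9²·192.9) = 0.001254.

0.001254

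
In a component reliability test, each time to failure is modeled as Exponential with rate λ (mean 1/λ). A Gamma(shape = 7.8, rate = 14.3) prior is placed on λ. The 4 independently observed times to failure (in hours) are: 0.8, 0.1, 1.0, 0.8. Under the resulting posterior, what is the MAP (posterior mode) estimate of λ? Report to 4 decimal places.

0.6353

With a Gamma(shape α, rate β) prior on the exponential rate λ, the posterior after n observations with total T = Σxᵢ is Gamma(α+n, β+T).
Sum of observations T = 2.7 hours; n = 4.
Posterior: Gamma(7.8+4, 14.3+2.7) = Gamma(11.8, 17.0).
Mode = (α−1)/β = 0.6353.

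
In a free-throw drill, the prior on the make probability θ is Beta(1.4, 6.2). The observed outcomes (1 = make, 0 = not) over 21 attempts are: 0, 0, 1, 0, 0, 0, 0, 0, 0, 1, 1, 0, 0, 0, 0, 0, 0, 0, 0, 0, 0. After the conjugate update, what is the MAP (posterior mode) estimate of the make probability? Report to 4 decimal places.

0.1278

The Beta prior is conjugate to a Binomial/Bernoulli likelihood; the update adds successes to α and failures to β.
Posterior: Beta(α+k, β+n−k) = Beta(1.4+3, 6.2+18) = Beta(4.4, 24.2).
Mode of Beta(a,b) for a,b>1 is (a−1)/(a+b−2) = 3.4/26.6 = 0.1278.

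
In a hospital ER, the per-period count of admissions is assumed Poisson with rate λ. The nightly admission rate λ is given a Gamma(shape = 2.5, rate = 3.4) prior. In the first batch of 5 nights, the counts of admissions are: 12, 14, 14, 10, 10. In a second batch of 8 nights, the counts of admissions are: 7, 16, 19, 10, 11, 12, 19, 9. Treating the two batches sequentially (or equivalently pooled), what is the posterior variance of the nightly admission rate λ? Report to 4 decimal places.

With a Gamma(shape α, rate β) prior, the Poisson likelihood is conjugate: the posterior is Gamma(α + ΣXᵢ, β + n).
Batch 1: sum of counts S = 60 over n = 5 nights.
After batch 1: Gamma(α+S, β+n) = Gamma(2.5+60, 3.4+5) = Gamma(62.5, 8.4).
Batch 2: sum of counts S = 103 over n = 8 nights.
After batch 2: Gamma(α+S, β+n) = Gamma(62.5+103, 8.4+8) = Gamma(165.5, 16.4).
Var = α/β² = 165.5/16.4² = 0.6153.

0.6153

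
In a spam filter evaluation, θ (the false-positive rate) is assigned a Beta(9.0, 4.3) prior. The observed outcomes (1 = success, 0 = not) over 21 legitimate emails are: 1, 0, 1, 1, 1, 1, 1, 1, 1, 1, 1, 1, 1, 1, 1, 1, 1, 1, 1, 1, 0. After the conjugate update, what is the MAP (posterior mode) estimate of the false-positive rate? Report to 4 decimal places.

The Beta prior is conjugate to a Binomial/Bernoulli likelihood; the update adds successes to α and failures to β.
Posterior: Beta(α+k, β+n−k) = Beta(9.0+19, 4.3+2) = Beta(28.0, 6.3).
Mode of Beta(a,b) for a,b>1 is (a−1)/(a+b−2) = 27.0/32.3 = 0.8359.

0.8359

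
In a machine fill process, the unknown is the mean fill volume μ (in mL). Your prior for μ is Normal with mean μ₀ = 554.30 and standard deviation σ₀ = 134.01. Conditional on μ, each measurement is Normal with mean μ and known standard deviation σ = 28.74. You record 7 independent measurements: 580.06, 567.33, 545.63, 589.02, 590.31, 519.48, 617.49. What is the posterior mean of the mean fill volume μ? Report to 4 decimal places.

572.6395

For Normal data with known variance σ², a Normal(μ₀, σ₀²) prior on μ is conjugate. Posterior precision = 1/σ₀² + n/σ²; posterior mean is the precision-weighted average of μ₀ and x̄.
Σxᵢ = 580.06 + 567.33 + 545.63 + 589.02 + 590.31 + 519.48 + 617.49 = 4009.32, so n·x̄ = 4009.32.
σ₀² = 134.01² = 17958.6801, σ² = 28.74² = 825.9876; σ² + n·σ₀² = 825.9876 + 7·17958.6801 = 126536.7483.
Posterior mean = (μ₀/σ₀² + n·x̄/σ²)/(1/σ₀² + n/σ²) = (σ²·μ₀ + σ₀²·n·x̄)/(σ² + n·σ₀²) = (825.9876·554.30 + 17958.6801·4009.32)/126536.7483 = 72459940.225212/126536.7483 = 572.6395.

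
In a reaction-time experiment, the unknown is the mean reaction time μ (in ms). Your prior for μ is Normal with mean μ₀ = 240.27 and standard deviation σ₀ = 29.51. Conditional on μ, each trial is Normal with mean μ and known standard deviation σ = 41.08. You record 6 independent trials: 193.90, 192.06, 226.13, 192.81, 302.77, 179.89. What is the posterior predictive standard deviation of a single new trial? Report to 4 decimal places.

For Normal data with known variance σ², a Normal(μ₀, σ₀²) prior on μ is conjugate. Posterior precision = 1/σ₀² + n/σ²; posterior mean is the precision-weighted average of μ₀ and x̄.
σ₀² = 29.51² = 870.8401, σ² = 41.08² = 1687.5664; σ² + n·σ₀² = 1687.5664 + 6·870.8401 = 6912.607.
Posterior precision = 1/σ₀² + n/σ² = 1/870.8401 + 6/1687.5664 = (σ² + n·σ₀²)/(σ₀²σ²) = 6912.607/(870.8401·1687.5664); posterior variance σₙ² = σ₀²σ²/(σ² + n·σ₀²) = 870.8401·1687.5664/6912.607 = 212.597142.
Predictive variance for one new observation = σₙ² + σ² = 870.8401·1687.5664/6912.607 + 1687.5664 = σ²·(σ₀² + 6912.607)/6912.607 = 1687.5664·7783.4471/6912.607 = 1900.163542; SD = √(1687.5664·7783.4471/6912.607) = 43.5909.

43.5909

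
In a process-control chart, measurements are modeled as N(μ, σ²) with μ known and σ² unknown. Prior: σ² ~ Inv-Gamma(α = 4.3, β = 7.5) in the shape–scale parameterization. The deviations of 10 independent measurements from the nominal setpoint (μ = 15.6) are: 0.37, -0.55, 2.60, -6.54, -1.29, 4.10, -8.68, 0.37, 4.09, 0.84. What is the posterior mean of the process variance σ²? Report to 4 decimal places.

10.6240

With known mean μ and an Inverse-Gamma(α, β) prior on σ², the Normal likelihood is conjugate: posterior is Inv-Gamma(α + n/2, β + Σ(xᵢ−μ)²/2).
Σ(xᵢ−μ)² = (0.37)² + (-0.55)² + (2.60)² + (-6.54)² + (-1.29)² + (4.10)² + (-8.68)² + (0.37)² + (4.09)² + (0.84)² = 161.3581.
Posterior: Inv-Gamma(4.3 + 10/2, 7.5 + 161.3581/2) = Inv-Gamma(9.30, 88.17905).
E[σ²|data] = β/(α−1) = 88.17905/8.30 = 10.6240.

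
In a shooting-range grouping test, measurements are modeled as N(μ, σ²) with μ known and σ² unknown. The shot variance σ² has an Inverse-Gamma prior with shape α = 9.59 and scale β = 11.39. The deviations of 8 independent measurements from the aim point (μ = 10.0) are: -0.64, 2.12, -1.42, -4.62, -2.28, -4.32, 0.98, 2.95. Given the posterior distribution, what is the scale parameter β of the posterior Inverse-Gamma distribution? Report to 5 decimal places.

42.28425

With known mean μ and an Inverse-Gamma(α, β) prior on σ², the Normal likelihood is conjugate: posterior is Inv-Gamma(α + n/2, β + Σ(xᵢ−μ)²/2).
Σ(xᵢ−μ)² = (-0.64)² + (2.12)² + (-1.42)² + (-4.62)² + (-2.28)² + (-4.32)² + (0.98)² + (2.95)² = 61.7885.
Posterior: Inv-Gamma(9.59 + 8/2, 11.39 + 61.7885/2) = Inv-Gamma(13.59, 42.28425).
Posterior β = 42.28425.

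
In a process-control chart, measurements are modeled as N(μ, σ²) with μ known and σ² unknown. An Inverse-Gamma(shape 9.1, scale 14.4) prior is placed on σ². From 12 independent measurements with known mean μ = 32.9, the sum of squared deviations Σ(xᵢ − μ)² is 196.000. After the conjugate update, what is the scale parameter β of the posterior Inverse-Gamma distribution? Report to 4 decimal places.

112.4000

With known mean μ and an Inverse-Gamma(α, β) prior on σ², the Normal likelihood is conjugate: posterior is Inv-Gamma(α + n/2, β + Σ(xᵢ−μ)²/2).
Posterior: Inv-Gamma(9.1 + 12/2, 14.4 + 196.000/2) = Inv-Gamma(15.10, 112.4000).
Posterior β = 112.4000.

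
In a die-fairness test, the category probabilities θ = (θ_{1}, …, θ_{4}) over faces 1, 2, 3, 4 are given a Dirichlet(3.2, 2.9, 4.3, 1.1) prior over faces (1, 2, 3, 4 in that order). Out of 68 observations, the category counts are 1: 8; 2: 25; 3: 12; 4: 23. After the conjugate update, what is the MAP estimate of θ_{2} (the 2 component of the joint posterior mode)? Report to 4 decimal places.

0.3563

The Dirichlet prior is conjugate to the Multinomial likelihood: each posterior αⱼ = prior αⱼ + observed count nⱼ.
Posterior concentration: (11.2, 27.9, 16.3, 24.1), total = 79.5.
Joint mode component: (α_{2}−1)/(Σα−K) = 26.9/75.5 = 0.3563.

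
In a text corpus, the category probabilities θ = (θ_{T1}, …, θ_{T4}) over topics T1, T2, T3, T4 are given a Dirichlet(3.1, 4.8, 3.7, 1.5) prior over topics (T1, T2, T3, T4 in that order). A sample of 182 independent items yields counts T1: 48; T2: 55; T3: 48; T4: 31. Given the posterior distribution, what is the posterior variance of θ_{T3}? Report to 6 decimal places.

The Dirichlet prior is conjugate to the Multinomial likelihood: each posterior αⱼ = prior αⱼ + observed count nⱼ.
Posterior concentration: (51.1, 59.8, 51.7, 32.5), total = 195.1.
Var[θ_j] = α_j(Σα−α_j)/((Σα)²(Σα+1)) = 51.7·143.4/(195.1²·196.1) = 0.000993.

0.000993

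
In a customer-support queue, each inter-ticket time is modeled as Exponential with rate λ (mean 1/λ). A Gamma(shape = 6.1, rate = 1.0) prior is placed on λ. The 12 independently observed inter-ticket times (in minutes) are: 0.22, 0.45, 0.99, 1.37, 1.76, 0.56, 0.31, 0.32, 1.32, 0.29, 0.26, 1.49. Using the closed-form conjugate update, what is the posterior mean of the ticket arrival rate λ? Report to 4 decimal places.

With a Gamma(shape α, rate β) prior on the exponential rate λ, the posterior after n observations with total T = Σxᵢ is Gamma(α+n, β+T).
Sum of observations T = 9.34 minutes; n = 12.
Posterior: Gamma(6.1+12, 1.0+9.34) = Gamma(18.1, 10.34).
Posterior mean of λ = α/β = 18.1/10.34 = 1.7505.

1.7505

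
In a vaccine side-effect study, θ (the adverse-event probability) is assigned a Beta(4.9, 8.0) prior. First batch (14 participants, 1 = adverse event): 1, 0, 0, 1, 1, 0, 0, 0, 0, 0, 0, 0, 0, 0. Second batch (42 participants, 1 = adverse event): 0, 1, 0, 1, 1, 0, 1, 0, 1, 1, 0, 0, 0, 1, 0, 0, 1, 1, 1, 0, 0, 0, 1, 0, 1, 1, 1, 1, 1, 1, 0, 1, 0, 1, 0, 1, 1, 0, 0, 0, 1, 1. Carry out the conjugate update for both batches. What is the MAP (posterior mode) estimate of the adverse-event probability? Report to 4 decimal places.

The Beta prior is conjugate to a Binomial/Bernoulli likelihood; the update adds successes to α and failures to β.
After batch 1: Beta(4.9+3, 8.0+11) = Beta(7.9, 19.0).
After batch 2: Beta(7.9+23, 19.0+19) = Beta(30.9, 38.0).
Mode of Beta(a,b) for a,b>1 is (a−1)/(a+b−2) = 29.9/66.9 = 0.4469.

0.4469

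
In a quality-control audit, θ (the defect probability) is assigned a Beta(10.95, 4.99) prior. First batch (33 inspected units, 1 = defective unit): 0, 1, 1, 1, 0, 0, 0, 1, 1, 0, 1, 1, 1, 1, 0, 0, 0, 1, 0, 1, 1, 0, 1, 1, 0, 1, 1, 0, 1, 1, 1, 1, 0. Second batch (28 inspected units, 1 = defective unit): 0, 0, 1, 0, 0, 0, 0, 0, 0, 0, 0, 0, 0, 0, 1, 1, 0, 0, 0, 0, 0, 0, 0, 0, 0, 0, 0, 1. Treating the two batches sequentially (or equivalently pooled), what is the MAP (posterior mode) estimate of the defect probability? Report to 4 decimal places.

0.4530

The Beta prior is conjugate to a Binomial/Bernoulli likelihood; the update adds successes to α and failures to β.
After batch 1: Beta(10.95+20, 4.99+13) = Beta(30.95, 17.99).
After batch 2: Beta(30.95+4, 17.99+24) = Beta(34.95, 41.99).
Mode of Beta(a,b) for a,b>1 is (a−1)/(a+b−2) = 33.95/74.94 = 0.4530.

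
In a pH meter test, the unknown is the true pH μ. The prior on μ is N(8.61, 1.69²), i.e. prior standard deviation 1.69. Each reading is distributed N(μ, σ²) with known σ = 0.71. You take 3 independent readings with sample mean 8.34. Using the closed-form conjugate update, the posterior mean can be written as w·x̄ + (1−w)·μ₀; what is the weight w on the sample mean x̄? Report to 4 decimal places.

For Normal data with known variance σ², a Normal(μ₀, σ₀²) prior on μ is conjugate. Posterior precision = 1/σ₀² + n/σ²; posterior mean is the precision-weighted average of μ₀ and x̄.
σ₀² = 1.69² = 2.8561, σ² = 0.71² = 0.5041. Prior precision 1/σ₀² = 1/2.8561; data precision n/σ² = 3/0.5041.
w = (n/σ²)/(1/σ₀² + n/σ²) = n·σ₀²/(σ² + n·σ₀²) = 3·2.8561/(0.5041 + 3·2.8561) = 8.5683/9.0724 = 0.9444.

0.9444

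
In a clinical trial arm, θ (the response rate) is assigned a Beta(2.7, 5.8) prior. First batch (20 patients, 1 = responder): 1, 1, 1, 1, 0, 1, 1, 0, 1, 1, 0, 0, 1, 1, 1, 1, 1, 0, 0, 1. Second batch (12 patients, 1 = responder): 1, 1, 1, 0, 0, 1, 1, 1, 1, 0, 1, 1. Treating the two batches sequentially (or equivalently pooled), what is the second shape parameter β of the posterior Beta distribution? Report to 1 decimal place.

The Beta prior is conjugate to a Binomial/Bernoulli likelihood; the update adds successes to α and failures to β.
After batch 1: Beta(2.7+14, 5.8+6) = Beta(16.7, 11.8).
After batch 2: Beta(16.7+9, 11.8+3) = Beta(25.7, 14.8).
Posterior β = 14.8.

14.8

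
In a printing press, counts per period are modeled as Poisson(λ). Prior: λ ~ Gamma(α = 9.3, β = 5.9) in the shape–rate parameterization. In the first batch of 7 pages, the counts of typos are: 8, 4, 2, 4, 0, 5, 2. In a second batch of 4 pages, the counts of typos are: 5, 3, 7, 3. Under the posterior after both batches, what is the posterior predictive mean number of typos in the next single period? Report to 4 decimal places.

3.0947

With a Gamma(shape α, rate β) prior, the Poisson likelihood is conjugate: the posterior is Gamma(α + ΣXᵢ, β + n).
Batch 1: sum of counts S = 25 over n = 7 pages.
After batch 1: Gamma(α+S, β+n) = Gamma(9.3+25, 5.9+7) = Gamma(34.3, 12.9).
Batch 2: sum of counts S = 18 over n = 4 pages.
After batch 2: Gamma(α+S, β+n) = Gamma(34.3+18, 12.9+4) = Gamma(52.3, 16.9).
The predictive distribution for one future period is NegBinom with mean α/β = 3.0947.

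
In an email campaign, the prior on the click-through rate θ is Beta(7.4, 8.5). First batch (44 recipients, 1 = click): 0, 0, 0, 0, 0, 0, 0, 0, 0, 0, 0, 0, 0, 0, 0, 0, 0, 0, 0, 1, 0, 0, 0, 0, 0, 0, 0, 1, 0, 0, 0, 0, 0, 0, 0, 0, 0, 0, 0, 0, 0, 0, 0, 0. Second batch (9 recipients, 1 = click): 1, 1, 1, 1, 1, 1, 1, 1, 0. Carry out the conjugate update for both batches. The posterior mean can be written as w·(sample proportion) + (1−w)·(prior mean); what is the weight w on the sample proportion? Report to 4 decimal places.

The Beta prior is conjugate to a Binomial/Bernoulli likelihood; the update adds successes to α and failures to β.
Total number of recipients: n = 44 + 9 = 53.
Posterior mean = (α₀+k)/(α₀+β₀+n) = [n/(α₀+β₀+n)]·(k/n) + [(α₀+β₀)/(α₀+β₀+n)]·α₀/(α₀+β₀), so only n and the prior enter the weight.
The weight on the data is w = n/(α₀+β₀+n) = 53/(7.4+8.5+53) = 53/68.9 = 0.7692.

0.7692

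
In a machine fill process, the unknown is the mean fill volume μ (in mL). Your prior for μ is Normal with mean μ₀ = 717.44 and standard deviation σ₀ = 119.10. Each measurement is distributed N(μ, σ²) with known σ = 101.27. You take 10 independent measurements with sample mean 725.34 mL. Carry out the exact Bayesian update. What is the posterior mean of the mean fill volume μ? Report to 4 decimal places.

724.8073

For Normal data with known variance σ², a Normal(μ₀, σ₀²) prior on μ is conjugate. Posterior precision = 1/σ₀² + n/σ²; posterior mean is the precision-weighted average of μ₀ and x̄.
n·x̄ = 10·725.34 = 7253.4.
σ₀² = 119.10² = 14184.81, σ² = 101.27² = 10255.6129; σ² + n·σ₀² = 10255.6129 + 10·14184.81 = 152103.7129.
Posterior mean = (μ₀/σ₀² + n·x̄/σ²)/(1/σ₀² + n/σ²) = (σ²·μ₀ + σ₀²·n·x̄)/(σ² + n·σ₀²) = (10255.6129·717.44 + 14184.81·7253.4)/152103.7129 = 110245887.772976/152103.7129 = 724.8073.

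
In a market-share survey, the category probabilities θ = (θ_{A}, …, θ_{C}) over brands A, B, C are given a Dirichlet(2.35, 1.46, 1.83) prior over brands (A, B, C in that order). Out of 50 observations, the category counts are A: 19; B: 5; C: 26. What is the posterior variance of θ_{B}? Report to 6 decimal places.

The Dirichlet prior is conjugate to the Multinomial likelihood: each posterior αⱼ = prior αⱼ + observed count nⱼ.
Posterior concentration: (21.35, 6.46, 27.83), total = 55.64.
Var[θ_j] = α_j(Σα−α_j)/((Σα)²(Σα+1)) = 6.46·49.18/(55.64²·56.64) = 0.001812.

0.001812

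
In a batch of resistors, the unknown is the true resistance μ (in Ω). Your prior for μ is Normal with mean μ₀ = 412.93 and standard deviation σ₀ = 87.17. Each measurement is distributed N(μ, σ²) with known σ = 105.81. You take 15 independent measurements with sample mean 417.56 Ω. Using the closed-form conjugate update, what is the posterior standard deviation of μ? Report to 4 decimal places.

For Normal data with known variance σ², a Normal(μ₀, σ₀²) prior on μ is conjugate. Posterior precision = 1/σ₀² + n/σ²; posterior mean is the precision-weighted average of μ₀ and x̄.
σ₀² = 87.17² = 7598.6089, σ² = 105.81² = 11195.7561; σ² + n·σ₀² = 11195.7561 + 15·7598.6089 = 125174.8896.
Posterior precision = 1/σ₀² + n/σ² = 1/7598.6089 + 15/11195.7561 = (σ² + n·σ₀²)/(σ₀²σ²) = 125174.8896/(7598.6089·11195.7561); posterior variance σₙ² = σ₀²σ²/(σ² + n·σ₀²) = 7598.6089·11195.7561/125174.8896 = 679.626499.
Posterior SD = √σₙ² = √(7598.6089·11195.7561/125174.8896) = 26.0696.

26.0696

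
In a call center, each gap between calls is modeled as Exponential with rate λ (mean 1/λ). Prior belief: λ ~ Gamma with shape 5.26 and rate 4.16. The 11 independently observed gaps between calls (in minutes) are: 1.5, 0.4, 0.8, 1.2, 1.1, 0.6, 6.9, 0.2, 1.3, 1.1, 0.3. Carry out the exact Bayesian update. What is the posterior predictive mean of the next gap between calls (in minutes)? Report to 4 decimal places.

1.2818

With a Gamma(shape α, rate β) prior on the exponential rate λ, the posterior after n observations with total T = Σxᵢ is Gamma(α+n, β+T).
Sum of observations T = 15.4 minutes; n = 11.
Posterior: Gamma(5.26+11, 4.16+15.4) = Gamma(16.26, 19.56).
The predictive distribution for the next observation is Lomax; its mean is β/(α−1) = 19.56/15.26 = 1.2818.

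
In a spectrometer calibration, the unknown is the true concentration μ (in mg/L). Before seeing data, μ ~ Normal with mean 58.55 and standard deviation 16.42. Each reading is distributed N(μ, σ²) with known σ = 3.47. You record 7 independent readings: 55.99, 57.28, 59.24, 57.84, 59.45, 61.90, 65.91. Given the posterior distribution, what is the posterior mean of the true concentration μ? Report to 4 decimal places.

59.6515

For Normal data with known variance σ², a Normal(μ₀, σ₀²) prior on μ is conjugate. Posterior precision = 1/σ₀² + n/σ²; posterior mean is the precision-weighted average of μ₀ and x̄.
Σxᵢ = 55.99 + 57.28 + 59.24 + 57.84 + 59.45 + 61.90 + 65.91 = 417.61, so n·x̄ = 417.61.
σ₀² = 16.42² = 269.6164, σ² = 3.47² = 12.0409; σ² + n·σ₀² = 12.0409 + 7·269.6164 = 1899.3557.
Posterior mean = (μ₀/σ₀² + n·x̄/σ²)/(1/σ₀² + n/σ²) = (σ²·μ₀ + σ₀²·n·x̄)/(σ² + n·σ₀²) = (12.0409·58.55 + 269.6164·417.61)/1899.3557 = 113299.499499/1899.3557 = 59.6515.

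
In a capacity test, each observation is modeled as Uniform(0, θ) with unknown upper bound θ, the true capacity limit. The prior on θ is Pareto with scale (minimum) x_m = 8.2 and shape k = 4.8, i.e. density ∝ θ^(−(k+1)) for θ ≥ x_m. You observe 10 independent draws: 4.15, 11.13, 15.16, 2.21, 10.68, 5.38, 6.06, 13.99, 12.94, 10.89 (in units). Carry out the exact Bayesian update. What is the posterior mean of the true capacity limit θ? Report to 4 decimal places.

16.2586

A Pareto(scale x_m, shape k) prior on the upper bound θ of Uniform(0, θ) is conjugate: posterior is Pareto(max(x_m, max xᵢ), k + n).
Sample maximum = 15.16; prior scale x_m = 8.2 → posterior scale = max = 15.16.
Posterior shape = 4.8 + 10 = 14.8.
E[θ|data] = k·x_m/(k−1) = 14.8·15.16/13.8 = 16.2586.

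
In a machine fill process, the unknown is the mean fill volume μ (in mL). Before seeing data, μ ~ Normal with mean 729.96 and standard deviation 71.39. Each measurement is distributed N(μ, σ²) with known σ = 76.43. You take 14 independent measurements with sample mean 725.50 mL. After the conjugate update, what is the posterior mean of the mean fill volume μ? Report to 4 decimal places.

725.8375

For Normal data with known variance σ², a Normal(μ₀, σ₀²) prior on μ is conjugate. Posterior precision = 1/σ₀² + n/σ²; posterior mean is the precision-weighted average of μ₀ and x̄.
n·x̄ = 14·725.50 = 10157.
σ₀² = 71.39² = 5096.5321, σ² = 76.43² = 5841.5449; σ² + n·σ₀² = 5841.5449 + 14·5096.5321 = 77192.9943.
Posterior mean = (μ₀/σ₀² + n·x̄/σ²)/(1/σ₀² + n/σ²) = (σ²·μ₀ + σ₀²·n·x̄)/(σ² + n·σ₀²) = (5841.5449·729.96 + 5096.5321·10157)/77192.9943 = 56029570.654904/77192.9943 = 725.8375.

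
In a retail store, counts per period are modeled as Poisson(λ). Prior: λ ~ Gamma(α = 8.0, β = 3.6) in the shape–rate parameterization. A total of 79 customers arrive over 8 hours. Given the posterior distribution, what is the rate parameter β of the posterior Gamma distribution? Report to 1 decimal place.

With a Gamma(shape α, rate β) prior, the Poisson likelihood is conjugate: the posterior is Gamma(α + ΣXᵢ, β + n).
Posterior: Gamma(α+S, β+n) = Gamma(8.0+79, 3.6+8) = Gamma(87.0, 11.6).
Posterior β = 11.6.

11.6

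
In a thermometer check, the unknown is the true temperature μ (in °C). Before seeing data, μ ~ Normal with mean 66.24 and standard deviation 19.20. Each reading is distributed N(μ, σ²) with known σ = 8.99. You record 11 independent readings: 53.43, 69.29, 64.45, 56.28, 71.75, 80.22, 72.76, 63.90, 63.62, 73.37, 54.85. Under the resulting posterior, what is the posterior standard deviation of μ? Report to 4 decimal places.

2.6840

For Normal data with known variance σ², a Normal(μ₀, σ₀²) prior on μ is conjugate. Posterior precision = 1/σ₀² + n/σ²; posterior mean is the precision-weighted average of μ₀ and x̄.
σ₀² = 19.20² = 368.64, σ² = 8.99² = 80.8201; σ² + n·σ₀² = 80.8201 + 11·368.64 = 4135.8601.
Posterior precision = 1/σ₀² + n/σ² = 1/368.64 + 11/80.8201 = (σ² + n·σ₀²)/(σ₀²σ²) = 4135.8601/(368.64·80.8201); posterior variance σₙ² = σ₀²σ²/(σ² + n·σ₀²) = 368.64·80.8201/4135.8601 = 7.203706.
Posterior SD = √σₙ² = √(368.64·80.8201/4135.8601) = 2.6840.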